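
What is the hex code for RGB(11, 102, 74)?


R = 11 → 0B (hex)
G = 102 → 66 (hex)
B = 74 → 4A (hex)
Hex = #0B664A


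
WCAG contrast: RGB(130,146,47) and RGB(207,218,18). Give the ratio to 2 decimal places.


Linearize each sRGB channel c=v/255: c/12.92 if c ≤ 0.04045 else ((c+0.055)/1.055)^2.4
L = 0.2126×R_lin + 0.7152×G_lin + 0.0722×B_lin
Color 1 (130,146,47):
  R=130: 130/255≈0.5098 > 0.04045 → ((0.5098+0.055)/1.055)^2.4 ≈ 0.22323
  G=146: 146/255≈0.5725 > 0.04045 → ((0.5725+0.055)/1.055)^2.4 ≈ 0.28744
  B=47: 47/255≈0.1843 > 0.04045 → ((0.1843+0.055)/1.055)^2.4 ≈ 0.02843
  L1 = 0.2126×0.22323 + 0.7152×0.28744 + 0.0722×0.02843 ≈ 0.25509
Color 2 (207,218,18):
  R=207: 207/255≈0.8118 > 0.04045 → ((0.8118+0.055)/1.055)^2.4 ≈ 0.62396
  G=218: 218/255≈0.8549 > 0.04045 → ((0.8549+0.055)/1.055)^2.4 ≈ 0.70110
  B=18: 18/255≈0.0706 > 0.04045 → ((0.0706+0.055)/1.055)^2.4 ≈ 0.00605
  L2 = 0.2126×0.62396 + 0.7152×0.70110 + 0.0722×0.00605 ≈ 0.63452
Lighter = 0.63452, Darker = 0.25509
Ratio = (L_lighter + 0.05) / (L_darker + 0.05)
Ratio = (0.63452 + 0.05) / (0.25509 + 0.05) = 0.68452 / 0.30509 ≈ 2.2437
Ratio ≈ 2.24:1


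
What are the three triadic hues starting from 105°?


Triadic: equally spaced at 120° intervals
H1 = 105°
H2 = (105 + 120) mod 360 = 225°
H3 = (105 + 240) mod 360 = 345°
Triadic = 105°, 225°, 345°


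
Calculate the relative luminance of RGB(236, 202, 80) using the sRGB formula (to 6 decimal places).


Linearize each channel (sRGB transfer function): c = v/255; c_lin = c/12.92 if c ≤ 0.04045, else ((c+0.055)/1.055)^2.4
  R: 236/255 ≈ 0.925490 > 0.04045 → ((0.925490+0.055)/1.055)^2.4 ≈ 0.838799
  G: 202/255 ≈ 0.792157 > 0.04045 → ((0.792157+0.055)/1.055)^2.4 ≈ 0.590619
  B: 80/255 ≈ 0.313725 > 0.04045 → ((0.313725+0.055)/1.055)^2.4 ≈ 0.080220
R_lin = 0.838799, G_lin = 0.590619, B_lin = 0.080220
L = 0.2126×R + 0.7152×G + 0.0722×B
L = 0.2126×0.838799 + 0.7152×0.590619 + 0.0722×0.080220
L ≈ 0.606531


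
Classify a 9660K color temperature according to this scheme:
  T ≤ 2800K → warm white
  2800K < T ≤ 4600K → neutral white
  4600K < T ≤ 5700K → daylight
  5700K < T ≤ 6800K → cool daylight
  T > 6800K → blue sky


Temperature: 9660K
9660K > 6800K → blue sky
Classification: blue sky


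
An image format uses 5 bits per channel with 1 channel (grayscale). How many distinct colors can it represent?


Total bits = 5 bits/channel × 1 channels = 5 bits
Distinct colors = 2^5
= 32 colors


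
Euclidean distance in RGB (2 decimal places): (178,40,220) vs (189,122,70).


d = √[(R₁-R₂)² + (G₁-G₂)² + (B₁-B₂)²]
d = √[(178-189)² + (40-122)² + (220-70)²]
d = √[121 + 6724 + 22500]
d = √29345
d ≈ 171.30


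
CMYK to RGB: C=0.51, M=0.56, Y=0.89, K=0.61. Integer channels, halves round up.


R = 255 × (1-C) × (1-K) = 255 × 0.49 × 0.39 = 48.7305 → 49
G = 255 × (1-M) × (1-K) = 255 × 0.44 × 0.39 = 43.758 → 44
B = 255 × (1-Y) × (1-K) = 255 × 0.11 × 0.39 = 10.9395 → 11
= RGB(49, 44, 11)


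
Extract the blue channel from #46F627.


Color: #46F627
R = 46 = 70
G = F6 = 246
B = 27 = 39
Blue = 39


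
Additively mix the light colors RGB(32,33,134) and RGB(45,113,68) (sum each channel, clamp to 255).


Additive: each channel = min(255, C₁+C₂)
R: 32+45 = 77 → 77
G: 33+113 = 146 → 146
B: 134+68 = 202 → 202
= RGB(77, 146, 202)


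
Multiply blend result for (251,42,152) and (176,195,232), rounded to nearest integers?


Multiply: C = A×B/255, rounded to nearest integer
R: 251×176/255 = 44176/255 ≈ 173.239 → 173
G: 42×195/255 = 8190/255 ≈ 32.118 → 32
B: 152×232/255 = 35264/255 ≈ 138.290 → 138
= RGB(173, 32, 138)


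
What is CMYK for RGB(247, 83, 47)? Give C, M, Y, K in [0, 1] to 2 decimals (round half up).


R'=247/255≈0.9686, G'=83/255≈0.3255, B'=47/255≈0.1843
K = 1 - max(R',G',B') = 1 - 247/255 = 8/255 = 0.03137… → 0.03
(1-R'-K)/(1-K) simplifies to (max-R)/max with max = 247:
C = (247-247)/247 = 0/247 = 0 → 0.00
M = (247-83)/247 = 164/247 = 0.66396… → 0.66
Y = (247-47)/247 = 200/247 = 0.80971… → 0.81
= CMYK(0.00, 0.66, 0.81, 0.03)


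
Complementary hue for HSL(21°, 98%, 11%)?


Complement = opposite side of color wheel = hue + 180°
H' = (21 + 180) mod 360 = 201°
S and L unchanged.
= HSL(201°, 98%, 11%)


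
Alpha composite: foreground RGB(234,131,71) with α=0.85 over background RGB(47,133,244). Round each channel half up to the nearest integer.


C = α×F + (1-α)×B, with 1-α = 0.15
R: 0.85×234 + 0.15×47 = 198.90 + 7.05 = 205.95 → 206
G: 0.85×131 + 0.15×133 = 111.35 + 19.95 = 131.30 → 131
B: 0.85×71 + 0.15×244 = 60.35 + 36.60 = 96.95 → 97
= RGB(206, 131, 97)


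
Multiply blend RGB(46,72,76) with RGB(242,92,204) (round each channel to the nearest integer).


Multiply: C = A×B/255, rounded to nearest integer
R: 46×242/255 = 11132/255 ≈ 43.655 → 44
G: 72×92/255 = 6624/255 ≈ 25.976 → 26
B: 76×204/255 = 15504/255 ≈ 60.800 → 61
= RGB(44, 26, 61)


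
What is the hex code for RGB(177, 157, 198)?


R = 177 → B1 (hex)
G = 157 → 9D (hex)
B = 198 → C6 (hex)
Hex = #B19DC6


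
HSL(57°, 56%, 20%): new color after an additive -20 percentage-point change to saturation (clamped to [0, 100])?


Original S = 56%
Adjustment = -20 percentage points
New S = 56 + (-20) = 36
Clamp to [0, 100] → 36
= HSL(57°, 36%, 20%)


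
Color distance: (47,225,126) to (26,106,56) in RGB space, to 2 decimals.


d = √[(R₁-R₂)² + (G₁-G₂)² + (B₁-B₂)²]
d = √[(47-26)² + (225-106)² + (126-56)²]
d = √[441 + 14161 + 4900]
d = √19502
d ≈ 139.65


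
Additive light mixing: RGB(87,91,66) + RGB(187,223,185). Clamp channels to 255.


Additive: each channel = min(255, C₁+C₂)
R: 87+187 = 274 → 255
G: 91+223 = 314 → 255
B: 66+185 = 251 → 251
= RGB(255, 255, 251)


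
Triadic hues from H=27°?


Triadic: equally spaced at 120° intervals
H1 = 27°
H2 = (27 + 120) mod 360 = 147°
H3 = (27 + 240) mod 360 = 267°
Triadic = 27°, 147°, 267°


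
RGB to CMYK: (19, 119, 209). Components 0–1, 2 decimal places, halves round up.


R'=19/255≈0.0745, G'=119/255≈0.4667, B'=209/255≈0.8196
K = 1 - max(R',G',B') = 1 - 209/255 = 46/255 = 0.18039… → 0.18
(1-R'-K)/(1-K) simplifies to (max-R)/max with max = 209:
C = (209-19)/209 = 190/209 = 0.90909… → 0.91
M = (209-119)/209 = 90/209 = 0.43062… → 0.43
Y = (209-209)/209 = 0/209 = 0 → 0.00
= CMYK(0.91, 0.43, 0.00, 0.18)


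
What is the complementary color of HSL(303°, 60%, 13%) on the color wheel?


Complement = opposite side of color wheel = hue + 180°
H' = (303 + 180) mod 360 = 123°
S and L unchanged.
= HSL(123°, 60%, 13%)


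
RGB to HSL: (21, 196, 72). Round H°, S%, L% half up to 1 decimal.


Normalize: R'=21/255≈0.0824, G'=196/255≈0.7686, B'=72/255≈0.2824
Max=196/255, Min=21/255, Δ=Max-Min=175/255
L = (Max+Min)/2 = (196+21)/510 = 217/510 = 0.42549… → L = 42.5%
L ≤ 0.5 → S = Δ/(Max+Min) = 175/(196+21) = 175/217 = 0.80645… → S = 80.6%
(the 1/255 factors cancel in S and H, so raw channel differences can be used)
Max is G' → H = 60 × ((B-R)/Δ + 2) = 60 × ((72-21)/175 + 2)
  51/175 + 2 = 0.2914… + 2 = 2.2914…
  H = 60 × 2.2914… = 137.485…° → H = 137.5°
= HSL(137.5°, 80.6%, 42.5%)


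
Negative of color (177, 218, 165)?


Invert: (255-R, 255-G, 255-B)
R: 255-177 = 78
G: 255-218 = 37
B: 255-165 = 90
= RGB(78, 37, 90)


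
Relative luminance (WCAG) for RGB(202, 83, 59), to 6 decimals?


Linearize each channel (sRGB transfer function): c = v/255; c_lin = c/12.92 if c ≤ 0.04045, else ((c+0.055)/1.055)^2.4
  R: 202/255 ≈ 0.792157 > 0.04045 → ((0.792157+0.055)/1.055)^2.4 ≈ 0.590619
  G: 83/255 ≈ 0.325490 > 0.04045 → ((0.325490+0.055)/1.055)^2.4 ≈ 0.086500
  B: 59/255 ≈ 0.231373 > 0.04045 → ((0.231373+0.055)/1.055)^2.4 ≈ 0.043735
R_lin = 0.590619, G_lin = 0.086500, B_lin = 0.043735
L = 0.2126×R + 0.7152×G + 0.0722×B
L = 0.2126×0.590619 + 0.7152×0.086500 + 0.0722×0.043735
L ≈ 0.190588


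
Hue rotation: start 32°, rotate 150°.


New hue = (H + rotation) mod 360
New hue = (32 + 150) mod 360
= 182 mod 360
= 182°


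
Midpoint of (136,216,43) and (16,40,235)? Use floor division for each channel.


Midpoint: each channel = ⌊(C₁+C₂)/2⌋
R: ⌊(136+16)/2⌋ = 76
G: ⌊(216+40)/2⌋ = 128
B: ⌊(43+235)/2⌋ = 139
= RGB(76, 128, 139)


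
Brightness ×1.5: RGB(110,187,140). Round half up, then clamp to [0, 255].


Multiply each channel by 1.5, round half up, clamp to [0, 255]
R: 110×1.5 = 165
G: 187×1.5 = 280.5 → round → 281 → clamp → 255
B: 140×1.5 = 210
= RGB(165, 255, 210)


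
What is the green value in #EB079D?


Color: #EB079D
R = EB = 235
G = 07 = 7
B = 9D = 157
Green = 7


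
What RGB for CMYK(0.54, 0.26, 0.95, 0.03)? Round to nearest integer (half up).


R = 255 × (1-C) × (1-K) = 255 × 0.46 × 0.97 = 113.781 → 114
G = 255 × (1-M) × (1-K) = 255 × 0.74 × 0.97 = 183.039 → 183
B = 255 × (1-Y) × (1-K) = 255 × 0.05 × 0.97 = 12.3675 → 12
= RGB(114, 183, 12)


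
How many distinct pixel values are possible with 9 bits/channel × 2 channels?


Total bits = 9 bits/channel × 2 channels = 18 bits
Distinct pixel values = 2^18
= 262,144 pixel values


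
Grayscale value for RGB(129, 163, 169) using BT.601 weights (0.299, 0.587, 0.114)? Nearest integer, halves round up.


Gray = 0.299×R + 0.587×G + 0.114×B
Gray = 0.299×129 + 0.587×163 + 0.114×169
Gray = 38.571 + 95.681 + 19.266
Gray = 153.518 → round half up → 154
Gray = 154


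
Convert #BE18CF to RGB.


BE → 190 (R)
18 → 24 (G)
CF → 207 (B)
= RGB(190, 24, 207)


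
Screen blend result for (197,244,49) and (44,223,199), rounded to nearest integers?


Screen: C = 255 - (255-A)×(255-B)/255, rounded to nearest integer
R: 255 - (255-197)×(255-44)/255 = 255 - 12238/255 ≈ 255 - 47.992 = 207.008 → 207
G: 255 - (255-244)×(255-223)/255 = 255 - 352/255 ≈ 255 - 1.380 = 253.620 → 254
B: 255 - (255-49)×(255-199)/255 = 255 - 11536/255 ≈ 255 - 45.239 = 209.761 → 210
= RGB(207, 254, 210)


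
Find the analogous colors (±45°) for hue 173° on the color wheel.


Base hue: 173°
Left analog: (173 - 45) mod 360 = 128°
Right analog: (173 + 45) mod 360 = 218°
Analogous hues = 128° and 218°


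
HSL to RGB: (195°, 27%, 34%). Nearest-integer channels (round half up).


H=195°, S=0.27, L=0.34
C = (1-|2L-1|)×S = (1-|-0.32|)×0.27 = 0.1836
H' = H/60 = 195/60 ≈ 3.2500; X = C×(1-|H' mod 2 - 1|) = 0.1377
m = L - C/2 = 0.34 - 0.0918 = 0.2482
Sector ⌊H'⌋ = 3 → (R',G',B') = (0.0, 0.1377, 0.1836)
RGB = ((R'+m)×255, (G'+m)×255, (B'+m)×255) = (63.291, 98.4045, 110.109)
Round half up → RGB(63, 98, 110)


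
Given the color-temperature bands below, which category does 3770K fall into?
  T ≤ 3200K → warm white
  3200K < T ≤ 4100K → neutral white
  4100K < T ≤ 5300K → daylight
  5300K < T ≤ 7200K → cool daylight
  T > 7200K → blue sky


Temperature: 3770K
3200K < 3770K ≤ 4100K → neutral white
Classification: neutral white


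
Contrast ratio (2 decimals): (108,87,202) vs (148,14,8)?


Linearize each sRGB channel c=v/255: c/12.92 if c ≤ 0.04045 else ((c+0.055)/1.055)^2.4
L = 0.2126×R_lin + 0.7152×G_lin + 0.0722×B_lin
Color 1 (108,87,202):
  R=108: 108/255≈0.4235 > 0.04045 → ((0.4235+0.055)/1.055)^2.4 ≈ 0.14996
  G=87: 87/255≈0.3412 > 0.04045 → ((0.3412+0.055)/1.055)^2.4 ≈ 0.09531
  B=202: 202/255≈0.7922 > 0.04045 → ((0.7922+0.055)/1.055)^2.4 ≈ 0.59062
  L1 = 0.2126×0.14996 + 0.7152×0.09531 + 0.0722×0.59062 ≈ 0.14269
Color 2 (148,14,8):
  R=148: 148/255≈0.5804 > 0.04045 → ((0.5804+0.055)/1.055)^2.4 ≈ 0.29614
  G=14: 14/255≈0.0549 > 0.04045 → ((0.0549+0.055)/1.055)^2.4 ≈ 0.00439
  B=8: 8/255≈0.0314 ≤ 0.04045 → 0.0314/12.92 ≈ 0.00243
  L2 = 0.2126×0.29614 + 0.7152×0.00439 + 0.0722×0.00243 ≈ 0.06628
Lighter = 0.14269, Darker = 0.06628
Ratio = (L_lighter + 0.05) / (L_darker + 0.05)
Ratio = (0.14269 + 0.05) / (0.06628 + 0.05) = 0.19269 / 0.11628 ≈ 1.6572
Ratio ≈ 1.66:1


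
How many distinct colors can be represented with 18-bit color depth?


Colors = 2^bits = 2^18
= 262,144 colors


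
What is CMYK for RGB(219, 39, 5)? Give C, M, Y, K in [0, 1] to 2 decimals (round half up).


R'=219/255≈0.8588, G'=39/255≈0.1529, B'=5/255≈0.0196
K = 1 - max(R',G',B') = 1 - 219/255 = 36/255 = 0.14117… → 0.14
(1-R'-K)/(1-K) simplifies to (max-R)/max with max = 219:
C = (219-219)/219 = 0/219 = 0 → 0.00
M = (219-39)/219 = 180/219 = 0.82191… → 0.82
Y = (219-5)/219 = 214/219 = 0.97716… → 0.98
= CMYK(0.00, 0.82, 0.98, 0.14)


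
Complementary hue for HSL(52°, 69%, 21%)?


Complement = opposite side of color wheel = hue + 180°
H' = (52 + 180) mod 360 = 232°
S and L unchanged.
= HSL(232°, 69%, 21%)


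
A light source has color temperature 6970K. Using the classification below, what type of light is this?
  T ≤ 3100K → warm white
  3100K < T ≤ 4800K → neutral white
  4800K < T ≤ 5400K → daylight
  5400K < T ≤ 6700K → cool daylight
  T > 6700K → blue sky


Temperature: 6970K
6970K > 6700K → blue sky
Classification: blue sky


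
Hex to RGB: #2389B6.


23 → 35 (R)
89 → 137 (G)
B6 → 182 (B)
= RGB(35, 137, 182)


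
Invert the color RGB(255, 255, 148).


Invert: (255-R, 255-G, 255-B)
R: 255-255 = 0
G: 255-255 = 0
B: 255-148 = 107
= RGB(0, 0, 107)


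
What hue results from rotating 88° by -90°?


New hue = (H + rotation) mod 360
New hue = (88 -90) mod 360
= -2 mod 360
= 358°


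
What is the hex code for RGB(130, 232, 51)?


R = 130 → 82 (hex)
G = 232 → E8 (hex)
B = 51 → 33 (hex)
Hex = #82E833


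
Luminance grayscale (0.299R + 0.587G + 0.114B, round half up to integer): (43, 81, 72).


Gray = 0.299×R + 0.587×G + 0.114×B
Gray = 0.299×43 + 0.587×81 + 0.114×72
Gray = 12.857 + 47.547 + 8.208
Gray = 68.612 → round half up → 69
Gray = 69


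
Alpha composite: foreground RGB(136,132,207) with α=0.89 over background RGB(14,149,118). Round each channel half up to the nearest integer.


C = α×F + (1-α)×B, with 1-α = 0.11
R: 0.89×136 + 0.11×14 = 121.04 + 1.54 = 122.58 → 123
G: 0.89×132 + 0.11×149 = 117.48 + 16.39 = 133.87 → 134
B: 0.89×207 + 0.11×118 = 184.23 + 12.98 = 197.21 → 197
= RGB(123, 134, 197)


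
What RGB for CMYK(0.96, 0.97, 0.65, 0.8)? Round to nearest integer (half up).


R = 255 × (1-C) × (1-K) = 255 × 0.04 × 0.20 = 2.04 → 2
G = 255 × (1-M) × (1-K) = 255 × 0.03 × 0.20 = 1.53 → 2
B = 255 × (1-Y) × (1-K) = 255 × 0.35 × 0.20 = 17.85 → 18
= RGB(2, 2, 18)


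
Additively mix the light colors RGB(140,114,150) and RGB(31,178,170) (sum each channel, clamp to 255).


Additive: each channel = min(255, C₁+C₂)
R: 140+31 = 171 → 171
G: 114+178 = 292 → 255
B: 150+170 = 320 → 255
= RGB(171, 255, 255)


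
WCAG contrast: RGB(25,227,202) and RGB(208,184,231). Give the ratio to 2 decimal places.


Linearize each sRGB channel c=v/255: c/12.92 if c ≤ 0.04045 else ((c+0.055)/1.055)^2.4
L = 0.2126×R_lin + 0.7152×G_lin + 0.0722×B_lin
Color 1 (25,227,202):
  R=25: 25/255≈0.0980 > 0.04045 → ((0.0980+0.055)/1.055)^2.4 ≈ 0.00972
  G=227: 227/255≈0.8902 > 0.04045 → ((0.8902+0.055)/1.055)^2.4 ≈ 0.76815
  B=202: 202/255≈0.7922 > 0.04045 → ((0.7922+0.055)/1.055)^2.4 ≈ 0.59062
  L1 = 0.2126×0.00972 + 0.7152×0.76815 + 0.0722×0.59062 ≈ 0.59409
Color 2 (208,184,231):
  R=208: 208/255≈0.8157 > 0.04045 → ((0.8157+0.055)/1.055)^2.4 ≈ 0.63076
  G=184: 184/255≈0.7216 > 0.04045 → ((0.7216+0.055)/1.055)^2.4 ≈ 0.47932
  B=231: 231/255≈0.9059 > 0.04045 → ((0.9059+0.055)/1.055)^2.4 ≈ 0.79910
  L2 = 0.2126×0.63076 + 0.7152×0.47932 + 0.0722×0.79910 ≈ 0.53460
Lighter = 0.59409, Darker = 0.53460
Ratio = (L_lighter + 0.05) / (L_darker + 0.05)
Ratio = (0.59409 + 0.05) / (0.53460 + 0.05) = 0.64409 / 0.58460 ≈ 1.1018
Ratio ≈ 1.10:1


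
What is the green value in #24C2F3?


Color: #24C2F3
R = 24 = 36
G = C2 = 194
B = F3 = 243
Green = 194


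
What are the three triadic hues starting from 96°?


Triadic: equally spaced at 120° intervals
H1 = 96°
H2 = (96 + 120) mod 360 = 216°
H3 = (96 + 240) mod 360 = 336°
Triadic = 96°, 216°, 336°


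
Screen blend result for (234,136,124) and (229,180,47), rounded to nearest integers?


Screen: C = 255 - (255-A)×(255-B)/255, rounded to nearest integer
R: 255 - (255-234)×(255-229)/255 = 255 - 546/255 ≈ 255 - 2.141 = 252.859 → 253
G: 255 - (255-136)×(255-180)/255 = 255 - 8925/255 ≈ 255 - 35.000 = 220.000 → 220
B: 255 - (255-124)×(255-47)/255 = 255 - 27248/255 ≈ 255 - 106.855 = 148.145 → 148
= RGB(253, 220, 148)


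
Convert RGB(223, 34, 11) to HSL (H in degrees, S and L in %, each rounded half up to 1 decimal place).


Normalize: R'=223/255≈0.8745, G'=34/255≈0.1333, B'=11/255≈0.0431
Max=223/255, Min=11/255, Δ=Max-Min=212/255
L = (Max+Min)/2 = (223+11)/510 = 234/510 = 0.45882… → L = 45.9%
L ≤ 0.5 → S = Δ/(Max+Min) = 212/(223+11) = 212/234 = 0.90598… → S = 90.6%
(the 1/255 factors cancel in S and H, so raw channel differences can be used)
Max is R' → H = 60 × (((G-B)/Δ) mod 6) = 60 × (((34-11)/212) mod 6)
  23/212 = 0.1084…
  H = 60 × 0.1084… = 6.509…° → H = 6.5°
= HSL(6.5°, 90.6%, 45.9%)


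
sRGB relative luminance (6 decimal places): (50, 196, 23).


Linearize each channel (sRGB transfer function): c = v/255; c_lin = c/12.92 if c ≤ 0.04045, else ((c+0.055)/1.055)^2.4
  R: 50/255 ≈ 0.196078 > 0.04045 → ((0.196078+0.055)/1.055)^2.4 ≈ 0.031896
  G: 196/255 ≈ 0.768627 > 0.04045 → ((0.768627+0.055)/1.055)^2.4 ≈ 0.552011
  B: 23/255 ≈ 0.090196 > 0.04045 → ((0.090196+0.055)/1.055)^2.4 ≈ 0.008568
R_lin = 0.031896, G_lin = 0.552011, B_lin = 0.008568
L = 0.2126×R + 0.7152×G + 0.0722×B
L = 0.2126×0.031896 + 0.7152×0.552011 + 0.0722×0.008568
L ≈ 0.402198


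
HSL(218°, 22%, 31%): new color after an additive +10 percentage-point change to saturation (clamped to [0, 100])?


Original S = 22%
Adjustment = +10 percentage points
New S = 22 + (10) = 32
Clamp to [0, 100] → 32
= HSL(218°, 32%, 31%)


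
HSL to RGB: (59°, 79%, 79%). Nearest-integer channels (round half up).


H=59°, S=0.79, L=0.79
C = (1-|2L-1|)×S = (1-|0.58|)×0.79 = 0.3318
H' = H/60 = 59/60 ≈ 0.9833; X = C×(1-|H' mod 2 - 1|) = 0.32627
m = L - C/2 = 0.79 - 0.1659 = 0.6241
Sector ⌊H'⌋ = 0 → (R',G',B') = (0.3318, 0.32627, 0.0)
RGB = ((R'+m)×255, (G'+m)×255, (B'+m)×255) = (243.7545, 242.34435, 159.1455)
Round half up → RGB(244, 242, 159)


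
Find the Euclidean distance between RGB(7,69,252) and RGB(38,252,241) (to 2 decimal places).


d = √[(R₁-R₂)² + (G₁-G₂)² + (B₁-B₂)²]
d = √[(7-38)² + (69-252)² + (252-241)²]
d = √[961 + 33489 + 121]
d = √34571
d ≈ 185.93


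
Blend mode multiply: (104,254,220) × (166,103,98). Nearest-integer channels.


Multiply: C = A×B/255, rounded to nearest integer
R: 104×166/255 = 17264/255 ≈ 67.702 → 68
G: 254×103/255 = 26162/255 ≈ 102.596 → 103
B: 220×98/255 = 21560/255 ≈ 84.549 → 85
= RGB(68, 103, 85)


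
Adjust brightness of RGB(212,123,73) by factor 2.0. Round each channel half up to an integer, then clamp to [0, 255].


Multiply each channel by 2.0, round half up, clamp to [0, 255]
R: 212×2.0 = 424 → clamp → 255
G: 123×2.0 = 246
B: 73×2.0 = 146
= RGB(255, 246, 146)


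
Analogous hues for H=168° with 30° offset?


Base hue: 168°
Left analog: (168 - 30) mod 360 = 138°
Right analog: (168 + 30) mod 360 = 198°
Analogous hues = 138° and 198°


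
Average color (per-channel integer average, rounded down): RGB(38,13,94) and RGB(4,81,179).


Midpoint: each channel = ⌊(C₁+C₂)/2⌋
R: ⌊(38+4)/2⌋ = 21
G: ⌊(13+81)/2⌋ = 47
B: ⌊(94+179)/2⌋ = 136
= RGB(21, 47, 136)


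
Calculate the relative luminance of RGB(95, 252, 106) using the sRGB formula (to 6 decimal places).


Linearize each channel (sRGB transfer function): c = v/255; c_lin = c/12.92 if c ≤ 0.04045, else ((c+0.055)/1.055)^2.4
  R: 95/255 ≈ 0.372549 > 0.04045 → ((0.372549+0.055)/1.055)^2.4 ≈ 0.114435
  G: 252/255 ≈ 0.988235 > 0.04045 → ((0.988235+0.055)/1.055)^2.4 ≈ 0.973445
  B: 106/255 ≈ 0.415686 > 0.04045 → ((0.415686+0.055)/1.055)^2.4 ≈ 0.144128
R_lin = 0.114435, G_lin = 0.973445, B_lin = 0.144128
L = 0.2126×R + 0.7152×G + 0.0722×B
L = 0.2126×0.114435 + 0.7152×0.973445 + 0.0722×0.144128
L ≈ 0.730943


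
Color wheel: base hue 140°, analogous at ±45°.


Base hue: 140°
Left analog: (140 - 45) mod 360 = 95°
Right analog: (140 + 45) mod 360 = 185°
Analogous hues = 95° and 185°


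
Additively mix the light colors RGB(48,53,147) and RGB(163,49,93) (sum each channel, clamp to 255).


Additive: each channel = min(255, C₁+C₂)
R: 48+163 = 211 → 211
G: 53+49 = 102 → 102
B: 147+93 = 240 → 240
= RGB(211, 102, 240)


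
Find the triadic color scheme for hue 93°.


Triadic: equally spaced at 120° intervals
H1 = 93°
H2 = (93 + 120) mod 360 = 213°
H3 = (93 + 240) mod 360 = 333°
Triadic = 93°, 213°, 333°


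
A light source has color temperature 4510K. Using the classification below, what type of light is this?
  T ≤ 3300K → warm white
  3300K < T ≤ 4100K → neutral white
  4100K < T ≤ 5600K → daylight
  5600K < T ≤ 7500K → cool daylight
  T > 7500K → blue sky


Temperature: 4510K
4100K < 4510K ≤ 5600K → daylight
Classification: daylight


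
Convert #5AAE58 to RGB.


5A → 90 (R)
AE → 174 (G)
58 → 88 (B)
= RGB(90, 174, 88)


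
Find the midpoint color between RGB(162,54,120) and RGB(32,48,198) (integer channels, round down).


Midpoint: each channel = ⌊(C₁+C₂)/2⌋
R: ⌊(162+32)/2⌋ = 97
G: ⌊(54+48)/2⌋ = 51
B: ⌊(120+198)/2⌋ = 159
= RGB(97, 51, 159)


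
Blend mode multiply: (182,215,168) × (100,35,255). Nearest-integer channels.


Multiply: C = A×B/255, rounded to nearest integer
R: 182×100/255 = 18200/255 ≈ 71.373 → 71
G: 215×35/255 = 7525/255 ≈ 29.510 → 30
B: 168×255/255 = 42840/255 ≈ 168.000 → 168
= RGB(71, 30, 168)


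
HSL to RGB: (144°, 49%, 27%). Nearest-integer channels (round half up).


H=144°, S=0.49, L=0.27
C = (1-|2L-1|)×S = (1-|-0.46|)×0.49 = 0.2646
H' = H/60 = 144/60 ≈ 2.4000; X = C×(1-|H' mod 2 - 1|) = 0.10584
m = L - C/2 = 0.27 - 0.1323 = 0.1377
Sector ⌊H'⌋ = 2 → (R',G',B') = (0.0, 0.2646, 0.10584)
RGB = ((R'+m)×255, (G'+m)×255, (B'+m)×255) = (35.1135, 102.5865, 62.1027)
Round half up → RGB(35, 103, 62)


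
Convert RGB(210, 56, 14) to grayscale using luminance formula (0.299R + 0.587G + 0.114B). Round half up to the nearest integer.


Gray = 0.299×R + 0.587×G + 0.114×B
Gray = 0.299×210 + 0.587×56 + 0.114×14
Gray = 62.790 + 32.872 + 1.596
Gray = 97.258 → round half up → 97
Gray = 97


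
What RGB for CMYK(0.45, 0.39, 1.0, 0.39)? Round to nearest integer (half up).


R = 255 × (1-C) × (1-K) = 255 × 0.55 × 0.61 = 85.5525 → 86
G = 255 × (1-M) × (1-K) = 255 × 0.61 × 0.61 = 94.8855 → 95
B = 255 × (1-Y) × (1-K) = 255 × 0.00 × 0.61 = 0
= RGB(86, 95, 0)


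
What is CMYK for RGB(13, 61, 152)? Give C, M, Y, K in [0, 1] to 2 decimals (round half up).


R'=13/255≈0.0510, G'=61/255≈0.2392, B'=152/255≈0.5961
K = 1 - max(R',G',B') = 1 - 152/255 = 103/255 = 0.40392… → 0.40
(1-R'-K)/(1-K) simplifies to (max-R)/max with max = 152:
C = (152-13)/152 = 139/152 = 0.91447… → 0.91
M = (152-61)/152 = 91/152 = 0.59868… → 0.60
Y = (152-152)/152 = 0/152 = 0 → 0.00
= CMYK(0.91, 0.60, 0.00, 0.40)


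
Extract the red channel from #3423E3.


Color: #3423E3
R = 34 = 52
G = 23 = 35
B = E3 = 227
Red = 52


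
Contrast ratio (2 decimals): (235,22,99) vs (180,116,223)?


Linearize each sRGB channel c=v/255: c/12.92 if c ≤ 0.04045 else ((c+0.055)/1.055)^2.4
L = 0.2126×R_lin + 0.7152×G_lin + 0.0722×B_lin
Color 1 (235,22,99):
  R=235: 235/255≈0.9216 > 0.04045 → ((0.9216+0.055)/1.055)^2.4 ≈ 0.83077
  G=22: 22/255≈0.0863 > 0.04045 → ((0.0863+0.055)/1.055)^2.4 ≈ 0.00802
  B=99: 99/255≈0.3882 > 0.04045 → ((0.3882+0.055)/1.055)^2.4 ≈ 0.12477
  L1 = 0.2126×0.83077 + 0.7152×0.00802 + 0.0722×0.12477 ≈ 0.19137
Color 2 (180,116,223):
  R=180: 180/255≈0.7059 > 0.04045 → ((0.7059+0.055)/1.055)^2.4 ≈ 0.45641
  G=116: 116/255≈0.4549 > 0.04045 → ((0.4549+0.055)/1.055)^2.4 ≈ 0.17465
  B=223: 223/255≈0.8745 > 0.04045 → ((0.8745+0.055)/1.055)^2.4 ≈ 0.73791
  L2 = 0.2126×0.45641 + 0.7152×0.17465 + 0.0722×0.73791 ≈ 0.27522
Lighter = 0.27522, Darker = 0.19137
Ratio = (L_lighter + 0.05) / (L_darker + 0.05)
Ratio = (0.27522 + 0.05) / (0.19137 + 0.05) = 0.32522 / 0.24137 ≈ 1.3474
Ratio ≈ 1.35:1


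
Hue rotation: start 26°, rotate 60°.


New hue = (H + rotation) mod 360
New hue = (26 + 60) mod 360
= 86 mod 360
= 86°


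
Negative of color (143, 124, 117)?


Invert: (255-R, 255-G, 255-B)
R: 255-143 = 112
G: 255-124 = 131
B: 255-117 = 138
= RGB(112, 131, 138)


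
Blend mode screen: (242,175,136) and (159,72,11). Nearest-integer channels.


Screen: C = 255 - (255-A)×(255-B)/255, rounded to nearest integer
R: 255 - (255-242)×(255-159)/255 = 255 - 1248/255 ≈ 255 - 4.894 = 250.106 → 250
G: 255 - (255-175)×(255-72)/255 = 255 - 14640/255 ≈ 255 - 57.412 = 197.588 → 198
B: 255 - (255-136)×(255-11)/255 = 255 - 29036/255 ≈ 255 - 113.867 = 141.133 → 141
= RGB(250, 198, 141)


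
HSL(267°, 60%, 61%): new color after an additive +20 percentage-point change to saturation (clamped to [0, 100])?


Original S = 60%
Adjustment = +20 percentage points
New S = 60 + (20) = 80
Clamp to [0, 100] → 80
= HSL(267°, 80%, 61%)


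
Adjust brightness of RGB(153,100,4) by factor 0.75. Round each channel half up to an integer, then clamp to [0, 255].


Multiply each channel by 0.75, round half up, clamp to [0, 255]
R: 153×0.75 = 114.75 → round → 115
G: 100×0.75 = 75
B: 4×0.75 = 3
= RGB(115, 75, 3)


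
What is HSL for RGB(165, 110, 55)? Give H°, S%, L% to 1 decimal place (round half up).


Normalize: R'=165/255≈0.6471, G'=110/255≈0.4314, B'=55/255≈0.2157
Max=165/255, Min=55/255, Δ=Max-Min=110/255
L = (Max+Min)/2 = (165+55)/510 = 220/510 = 0.43137… → L = 43.1%
L ≤ 0.5 → S = Δ/(Max+Min) = 110/(165+55) = 110/220 = 0.5 → S = 50.0%
(the 1/255 factors cancel in S and H, so raw channel differences can be used)
Max is R' → H = 60 × (((G-B)/Δ) mod 6) = 60 × (((110-55)/110) mod 6)
  55/110 = 0.5
  H = 60 × 0.5 = 30° → H = 30.0°
= HSL(30.0°, 50.0%, 43.1%)


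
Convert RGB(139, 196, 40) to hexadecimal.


R = 139 → 8B (hex)
G = 196 → C4 (hex)
B = 40 → 28 (hex)
Hex = #8BC428


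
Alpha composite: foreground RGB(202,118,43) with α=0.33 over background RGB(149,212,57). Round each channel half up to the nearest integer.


C = α×F + (1-α)×B, with 1-α = 0.67
R: 0.33×202 + 0.67×149 = 66.66 + 99.83 = 166.49 → 166
G: 0.33×118 + 0.67×212 = 38.94 + 142.04 = 180.98 → 181
B: 0.33×43 + 0.67×57 = 14.19 + 38.19 = 52.38 → 52
= RGB(166, 181, 52)


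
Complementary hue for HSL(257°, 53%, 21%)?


Complement = opposite side of color wheel = hue + 180°
H' = (257 + 180) mod 360 = 77°
S and L unchanged.
= HSL(77°, 53%, 21%)


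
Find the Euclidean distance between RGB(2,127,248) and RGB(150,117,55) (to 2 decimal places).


d = √[(R₁-R₂)² + (G₁-G₂)² + (B₁-B₂)²]
d = √[(2-150)² + (127-117)² + (248-55)²]
d = √[21904 + 100 + 37249]
d = √59253
d ≈ 243.42


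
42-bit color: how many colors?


Colors = 2^bits = 2^42
= 4,398,046,511,104 colors


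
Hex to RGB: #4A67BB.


4A → 74 (R)
67 → 103 (G)
BB → 187 (B)
= RGB(74, 103, 187)


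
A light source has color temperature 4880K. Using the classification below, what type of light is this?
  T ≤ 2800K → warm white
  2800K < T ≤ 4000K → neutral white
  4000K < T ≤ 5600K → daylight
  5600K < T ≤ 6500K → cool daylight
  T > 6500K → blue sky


Temperature: 4880K
4000K < 4880K ≤ 5600K → daylight
Classification: daylight


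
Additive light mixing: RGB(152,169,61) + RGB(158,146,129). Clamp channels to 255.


Additive: each channel = min(255, C₁+C₂)
R: 152+158 = 310 → 255
G: 169+146 = 315 → 255
B: 61+129 = 190 → 190
= RGB(255, 255, 190)


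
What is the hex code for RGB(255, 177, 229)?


R = 255 → FF (hex)
G = 177 → B1 (hex)
B = 229 → E5 (hex)
Hex = #FFB1E5


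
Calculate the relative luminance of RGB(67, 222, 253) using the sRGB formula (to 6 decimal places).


Linearize each channel (sRGB transfer function): c = v/255; c_lin = c/12.92 if c ≤ 0.04045, else ((c+0.055)/1.055)^2.4
  R: 67/255 ≈ 0.262745 > 0.04045 → ((0.262745+0.055)/1.055)^2.4 ≈ 0.056128
  G: 222/255 ≈ 0.870588 > 0.04045 → ((0.870588+0.055)/1.055)^2.4 ≈ 0.730461
  B: 253/255 ≈ 0.992157 > 0.04045 → ((0.992157+0.055)/1.055)^2.4 ≈ 0.982251
R_lin = 0.056128, G_lin = 0.730461, B_lin = 0.982251
L = 0.2126×R + 0.7152×G + 0.0722×B
L = 0.2126×0.056128 + 0.7152×0.730461 + 0.0722×0.982251
L ≈ 0.605277


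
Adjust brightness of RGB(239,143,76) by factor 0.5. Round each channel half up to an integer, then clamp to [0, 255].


Multiply each channel by 0.5, round half up, clamp to [0, 255]
R: 239×0.5 = 119.5 → round → 120
G: 143×0.5 = 71.5 → round → 72
B: 76×0.5 = 38
= RGB(120, 72, 38)


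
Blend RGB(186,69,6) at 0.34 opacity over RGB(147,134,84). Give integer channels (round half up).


C = α×F + (1-α)×B, with 1-α = 0.66
R: 0.34×186 + 0.66×147 = 63.24 + 97.02 = 160.26 → 160
G: 0.34×69 + 0.66×134 = 23.46 + 88.44 = 111.90 → 112
B: 0.34×6 + 0.66×84 = 2.04 + 55.44 = 57.48 → 57
= RGB(160, 112, 57)


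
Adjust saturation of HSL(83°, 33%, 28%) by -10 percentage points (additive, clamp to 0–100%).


Original S = 33%
Adjustment = -10 percentage points
New S = 33 + (-10) = 23
Clamp to [0, 100] → 23
= HSL(83°, 23%, 28%)


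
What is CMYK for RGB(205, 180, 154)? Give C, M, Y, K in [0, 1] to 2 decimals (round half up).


R'=205/255≈0.8039, G'=180/255≈0.7059, B'=154/255≈0.6039
K = 1 - max(R',G',B') = 1 - 205/255 = 50/255 = 0.19607… → 0.20
(1-R'-K)/(1-K) simplifies to (max-R)/max with max = 205:
C = (205-205)/205 = 0/205 = 0 → 0.00
M = (205-180)/205 = 25/205 = 0.12195… → 0.12
Y = (205-154)/205 = 51/205 = 0.24878… → 0.25
= CMYK(0.00, 0.12, 0.25, 0.20)


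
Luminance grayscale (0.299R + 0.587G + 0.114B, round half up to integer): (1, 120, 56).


Gray = 0.299×R + 0.587×G + 0.114×B
Gray = 0.299×1 + 0.587×120 + 0.114×56
Gray = 0.299 + 70.440 + 6.384
Gray = 77.123 → round half up → 77
Gray = 77


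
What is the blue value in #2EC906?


Color: #2EC906
R = 2E = 46
G = C9 = 201
B = 06 = 6
Blue = 6


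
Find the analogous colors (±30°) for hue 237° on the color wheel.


Base hue: 237°
Left analog: (237 - 30) mod 360 = 207°
Right analog: (237 + 30) mod 360 = 267°
Analogous hues = 207° and 267°


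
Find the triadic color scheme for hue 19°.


Triadic: equally spaced at 120° intervals
H1 = 19°
H2 = (19 + 120) mod 360 = 139°
H3 = (19 + 240) mod 360 = 259°
Triadic = 19°, 139°, 259°


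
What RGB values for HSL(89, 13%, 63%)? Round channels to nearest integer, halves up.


H=89°, S=0.13, L=0.63
C = (1-|2L-1|)×S = (1-|0.26|)×0.13 = 0.0962
H' = H/60 = 89/60 ≈ 1.4833; X = C×(1-|H' mod 2 - 1|) ≈ 0.0497
m = L - C/2 = 0.63 - 0.0481 = 0.5819
Sector ⌊H'⌋ = 1 → (R',G',B') = (≈0.0497, 0.0962, 0.0)
RGB = ((R'+m)×255, (G'+m)×255, (B'+m)×255) = (161.05885, 172.9155, 148.3845)
Round half up → RGB(161, 173, 148)


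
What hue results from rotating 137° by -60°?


New hue = (H + rotation) mod 360
New hue = (137 -60) mod 360
= 77 mod 360
= 77°


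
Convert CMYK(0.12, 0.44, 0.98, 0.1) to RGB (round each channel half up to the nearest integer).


R = 255 × (1-C) × (1-K) = 255 × 0.88 × 0.90 = 201.96 → 202
G = 255 × (1-M) × (1-K) = 255 × 0.56 × 0.90 = 128.52 → 129
B = 255 × (1-Y) × (1-K) = 255 × 0.02 × 0.90 = 4.59 → 5
= RGB(202, 129, 5)


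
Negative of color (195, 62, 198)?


Invert: (255-R, 255-G, 255-B)
R: 255-195 = 60
G: 255-62 = 193
B: 255-198 = 57
= RGB(60, 193, 57)


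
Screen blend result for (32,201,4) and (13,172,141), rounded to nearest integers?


Screen: C = 255 - (255-A)×(255-B)/255, rounded to nearest integer
R: 255 - (255-32)×(255-13)/255 = 255 - 53966/255 ≈ 255 - 211.631 = 43.369 → 43
G: 255 - (255-201)×(255-172)/255 = 255 - 4482/255 ≈ 255 - 17.576 = 237.424 → 237
B: 255 - (255-4)×(255-141)/255 = 255 - 28614/255 ≈ 255 - 112.212 = 142.788 → 143
= RGB(43, 237, 143)


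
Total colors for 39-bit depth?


Colors = 2^bits = 2^39
= 549,755,813,888 colors


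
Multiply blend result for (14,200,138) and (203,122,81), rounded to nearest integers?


Multiply: C = A×B/255, rounded to nearest integer
R: 14×203/255 = 2842/255 ≈ 11.145 → 11
G: 200×122/255 = 24400/255 ≈ 95.686 → 96
B: 138×81/255 = 11178/255 ≈ 43.835 → 44
= RGB(11, 96, 44)


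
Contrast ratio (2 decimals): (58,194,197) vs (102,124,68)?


Linearize each sRGB channel c=v/255: c/12.92 if c ≤ 0.04045 else ((c+0.055)/1.055)^2.4
L = 0.2126×R_lin + 0.7152×G_lin + 0.0722×B_lin
Color 1 (58,194,197):
  R=58: 58/255≈0.2275 > 0.04045 → ((0.2275+0.055)/1.055)^2.4 ≈ 0.04231
  G=194: 194/255≈0.7608 > 0.04045 → ((0.7608+0.055)/1.055)^2.4 ≈ 0.53948
  B=197: 197/255≈0.7725 > 0.04045 → ((0.7725+0.055)/1.055)^2.4 ≈ 0.55834
  L1 = 0.2126×0.04231 + 0.7152×0.53948 + 0.0722×0.55834 ≈ 0.43514
Color 2 (102,124,68):
  R=102: 102/255≈0.4000 > 0.04045 → ((0.4000+0.055)/1.055)^2.4 ≈ 0.13287
  G=124: 124/255≈0.4863 > 0.04045 → ((0.4863+0.055)/1.055)^2.4 ≈ 0.20156
  B=68: 68/255≈0.2667 > 0.04045 → ((0.2667+0.055)/1.055)^2.4 ≈ 0.05781
  L2 = 0.2126×0.13287 + 0.7152×0.20156 + 0.0722×0.05781 ≈ 0.17657
Lighter = 0.43514, Darker = 0.17657
Ratio = (L_lighter + 0.05) / (L_darker + 0.05)
Ratio = (0.43514 + 0.05) / (0.17657 + 0.05) = 0.48514 / 0.22657 ≈ 2.1412
Ratio ≈ 2.14:1


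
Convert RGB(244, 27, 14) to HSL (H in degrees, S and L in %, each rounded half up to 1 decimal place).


Normalize: R'=244/255≈0.9569, G'=27/255≈0.1059, B'=14/255≈0.0549
Max=244/255, Min=14/255, Δ=Max-Min=230/255
L = (Max+Min)/2 = (244+14)/510 = 258/510 = 0.50588… → L = 50.6%
L > 0.5 → S = Δ/(2-Max-Min) = 230/(510-244-14) = 230/252 = 0.91269… → S = 91.3%
(the 1/255 factors cancel in S and H, so raw channel differences can be used)
Max is R' → H = 60 × (((G-B)/Δ) mod 6) = 60 × (((27-14)/230) mod 6)
  13/230 = 0.0565…
  H = 60 × 0.0565… = 3.391…° → H = 3.4°
= HSL(3.4°, 91.3%, 50.6%)


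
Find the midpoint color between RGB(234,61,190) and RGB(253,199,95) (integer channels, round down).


Midpoint: each channel = ⌊(C₁+C₂)/2⌋
R: ⌊(234+253)/2⌋ = 243
G: ⌊(61+199)/2⌋ = 130
B: ⌊(190+95)/2⌋ = 142
= RGB(243, 130, 142)


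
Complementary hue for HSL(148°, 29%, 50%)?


Complement = opposite side of color wheel = hue + 180°
H' = (148 + 180) mod 360 = 328°
S and L unchanged.
= HSL(328°, 29%, 50%)


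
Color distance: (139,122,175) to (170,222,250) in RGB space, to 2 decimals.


d = √[(R₁-R₂)² + (G₁-G₂)² + (B₁-B₂)²]
d = √[(139-170)² + (122-222)² + (175-250)²]
d = √[961 + 10000 + 5625]
d = √16586
d ≈ 128.79


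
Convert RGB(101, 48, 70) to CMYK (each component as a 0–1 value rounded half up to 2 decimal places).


R'=101/255≈0.3961, G'=48/255≈0.1882, B'=70/255≈0.2745
K = 1 - max(R',G',B') = 1 - 101/255 = 154/255 = 0.60392… → 0.60
(1-R'-K)/(1-K) simplifies to (max-R)/max with max = 101:
C = (101-101)/101 = 0/101 = 0 → 0.00
M = (101-48)/101 = 53/101 = 0.52475… → 0.52
Y = (101-70)/101 = 31/101 = 0.30693… → 0.31
= CMYK(0.00, 0.52, 0.31, 0.60)


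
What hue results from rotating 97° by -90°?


New hue = (H + rotation) mod 360
New hue = (97 -90) mod 360
= 7 mod 360
= 7°


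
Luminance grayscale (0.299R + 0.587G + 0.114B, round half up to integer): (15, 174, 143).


Gray = 0.299×R + 0.587×G + 0.114×B
Gray = 0.299×15 + 0.587×174 + 0.114×143
Gray = 4.485 + 102.138 + 16.302
Gray = 122.925 → round half up → 123
Gray = 123


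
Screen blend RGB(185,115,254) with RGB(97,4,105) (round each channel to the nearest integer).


Screen: C = 255 - (255-A)×(255-B)/255, rounded to nearest integer
R: 255 - (255-185)×(255-97)/255 = 255 - 11060/255 ≈ 255 - 43.373 = 211.627 → 212
G: 255 - (255-115)×(255-4)/255 = 255 - 35140/255 ≈ 255 - 137.804 = 117.196 → 117
B: 255 - (255-254)×(255-105)/255 = 255 - 150/255 ≈ 255 - 0.588 = 254.412 → 254
= RGB(212, 117, 254)


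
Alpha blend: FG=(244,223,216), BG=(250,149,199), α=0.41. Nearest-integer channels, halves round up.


C = α×F + (1-α)×B, with 1-α = 0.59
R: 0.41×244 + 0.59×250 = 100.04 + 147.50 = 247.54 → 248
G: 0.41×223 + 0.59×149 = 91.43 + 87.91 = 179.34 → 179
B: 0.41×216 + 0.59×199 = 88.56 + 117.41 = 205.97 → 206
= RGB(248, 179, 206)


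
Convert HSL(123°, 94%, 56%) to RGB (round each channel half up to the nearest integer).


H=123°, S=0.94, L=0.56
C = (1-|2L-1|)×S = (1-|0.12|)×0.94 = 0.8272
H' = H/60 = 123/60 ≈ 2.0500; X = C×(1-|H' mod 2 - 1|) = 0.04136
m = L - C/2 = 0.56 - 0.4136 = 0.1464
Sector ⌊H'⌋ = 2 → (R',G',B') = (0.0, 0.8272, 0.04136)
RGB = ((R'+m)×255, (G'+m)×255, (B'+m)×255) = (37.332, 248.268, 47.8788)
Round half up → RGB(37, 248, 48)


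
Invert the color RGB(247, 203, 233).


Invert: (255-R, 255-G, 255-B)
R: 255-247 = 8
G: 255-203 = 52
B: 255-233 = 22
= RGB(8, 52, 22)


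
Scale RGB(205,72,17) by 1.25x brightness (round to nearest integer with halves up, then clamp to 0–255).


Multiply each channel by 1.25, round half up, clamp to [0, 255]
R: 205×1.25 = 256.25 → round → 256 → clamp → 255
G: 72×1.25 = 90
B: 17×1.25 = 21.25 → round → 21
= RGB(255, 90, 21)


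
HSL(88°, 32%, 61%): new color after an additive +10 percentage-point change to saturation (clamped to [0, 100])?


Original S = 32%
Adjustment = +10 percentage points
New S = 32 + (10) = 42
Clamp to [0, 100] → 42
= HSL(88°, 42%, 61%)


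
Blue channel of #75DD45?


Color: #75DD45
R = 75 = 117
G = DD = 221
B = 45 = 69
Blue = 69


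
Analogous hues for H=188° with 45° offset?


Base hue: 188°
Left analog: (188 - 45) mod 360 = 143°
Right analog: (188 + 45) mod 360 = 233°
Analogous hues = 143° and 233°


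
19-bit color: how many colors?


Colors = 2^bits = 2^19
= 524,288 colors


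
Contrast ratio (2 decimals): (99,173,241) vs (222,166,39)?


Linearize each sRGB channel c=v/255: c/12.92 if c ≤ 0.04045 else ((c+0.055)/1.055)^2.4
L = 0.2126×R_lin + 0.7152×G_lin + 0.0722×B_lin
Color 1 (99,173,241):
  R=99: 99/255≈0.3882 > 0.04045 → ((0.3882+0.055)/1.055)^2.4 ≈ 0.12477
  G=173: 173/255≈0.6784 > 0.04045 → ((0.6784+0.055)/1.055)^2.4 ≈ 0.41789
  B=241: 241/255≈0.9451 > 0.04045 → ((0.9451+0.055)/1.055)^2.4 ≈ 0.87962
  L1 = 0.2126×0.12477 + 0.7152×0.41789 + 0.0722×0.87962 ≈ 0.38891
Color 2 (222,166,39):
  R=222: 222/255≈0.8706 > 0.04045 → ((0.8706+0.055)/1.055)^2.4 ≈ 0.73046
  G=166: 166/255≈0.6510 > 0.04045 → ((0.6510+0.055)/1.055)^2.4 ≈ 0.38133
  B=39: 39/255≈0.1529 > 0.04045 → ((0.1529+0.055)/1.055)^2.4 ≈ 0.02029
  L2 = 0.2126×0.73046 + 0.7152×0.38133 + 0.0722×0.02029 ≈ 0.42949
Lighter = 0.42949, Darker = 0.38891
Ratio = (L_lighter + 0.05) / (L_darker + 0.05)
Ratio = (0.42949 + 0.05) / (0.38891 + 0.05) = 0.47949 / 0.43891 ≈ 1.0925
Ratio ≈ 1.09:1
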